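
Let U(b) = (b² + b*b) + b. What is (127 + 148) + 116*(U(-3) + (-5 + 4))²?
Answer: 23011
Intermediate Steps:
U(b) = b + 2*b² (U(b) = (b² + b²) + b = 2*b² + b = b + 2*b²)
(127 + 148) + 116*(U(-3) + (-5 + 4))² = (127 + 148) + 116*(-3*(1 + 2*(-3)) + (-5 + 4))² = 275 + 116*(-3*(1 - 6) - 1)² = 275 + 116*(-3*(-5) - 1)² = 275 + 116*(15 - 1)² = 275 + 116*14² = 275 + 116*196 = 275 + 22736 = 23011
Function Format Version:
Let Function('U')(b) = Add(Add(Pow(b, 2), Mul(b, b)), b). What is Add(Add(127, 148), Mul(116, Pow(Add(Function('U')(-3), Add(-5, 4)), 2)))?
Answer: 23011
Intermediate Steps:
Function('U')(b) = Add(b, Mul(2, Pow(b, 2))) (Function('U')(b) = Add(Add(Pow(b, 2), Pow(b, 2)), b) = Add(Mul(2, Pow(b, 2)), b) = Add(b, Mul(2, Pow(b, 2))))
Add(Add(127, 148), Mul(116, Pow(Add(Function('U')(-3), Add(-5, 4)), 2))) = Add(Add(127, 148), Mul(116, Pow(Add(Mul(-3, Add(1, Mul(2, -3))), Add(-5, 4)), 2))) = Add(275, Mul(116, Pow(Add(Mul(-3, Add(1, -6)), -1), 2))) = Add(275, Mul(116, Pow(Add(Mul(-3, -5), -1), 2))) = Add(275, Mul(116, Pow(Add(15, -1), 2))) = Add(275, Mul(116, Pow(14, 2))) = Add(275, Mul(116, 196)) = Add(275, 22736) = 23011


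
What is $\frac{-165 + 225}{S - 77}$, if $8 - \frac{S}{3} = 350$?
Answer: $- \frac{60}{1103} \approx -0.054397$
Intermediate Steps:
$S = -1026$ ($S = 24 - 1050 = -1026$)
$\frac{-165 + 225}{S - 77} = \frac{-165 + 225}{-1026 - 77} = \frac{60}{-1103} = 60 \left(- \frac{1}{1103}\right) = - \frac{60}{1103}$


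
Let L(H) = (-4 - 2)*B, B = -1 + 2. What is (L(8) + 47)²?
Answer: 1681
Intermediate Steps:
B = 1
L(H) = -6 (L(H) = (-4 - 2)*1 = -6*1 = -6)
(L(8) + 47)² = (-6 + 47)² = 41² = 1681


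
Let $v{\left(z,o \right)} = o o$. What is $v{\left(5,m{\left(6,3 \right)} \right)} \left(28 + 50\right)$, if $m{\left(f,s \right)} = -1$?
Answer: $78$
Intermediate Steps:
$v{\left(z,o \right)} = o^{2}$
$v{\left(5,m{\left(6,3 \right)} \right)} \left(28 + 50\right) = \left(-1\right)^{2} \left(28 + 50\right) = 1 \cdot 78 = 78$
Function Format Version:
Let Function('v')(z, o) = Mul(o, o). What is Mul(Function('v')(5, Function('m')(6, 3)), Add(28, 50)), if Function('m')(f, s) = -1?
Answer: 78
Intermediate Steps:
Function('v')(z, o) = Pow(o, 2)
Mul(Function('v')(5, Function('m')(6, 3)), Add(28, 50)) = Mul(Pow(-1, 2), Add(28, 50)) = Mul(1, 78) = 78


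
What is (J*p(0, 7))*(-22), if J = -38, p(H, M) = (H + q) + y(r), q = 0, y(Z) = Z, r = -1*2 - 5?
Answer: -5852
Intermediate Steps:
r = -7 (r = -2 - 5 = -7)
p(H, M) = -7 + H (p(H, M) = (H + 0) - 7 = H - 7 = -7 + H)
(J*p(0, 7))*(-22) = -38*(-7 + 0)*(-22) = -38*(-7)*(-22) = 266*(-22) = -5852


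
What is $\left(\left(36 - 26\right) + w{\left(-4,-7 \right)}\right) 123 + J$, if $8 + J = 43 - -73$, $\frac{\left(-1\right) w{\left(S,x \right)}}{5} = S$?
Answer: $3798$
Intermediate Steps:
$w{\left(S,x \right)} = - 5 S$
$J = 108$ ($J = -8 + \left(43 - -73\right) = -8 + \left(43 + 73\right) = -8 + 116 = 108$)
$\left(\left(36 - 26\right) + w{\left(-4,-7 \right)}\right) 123 + J = \left(\left(36 - 26\right) - -20\right) 123 + 108 = \left(10 + 20\right) 123 + 108 = 30 \cdot 123 + 108 = 3690 + 108 = 3798$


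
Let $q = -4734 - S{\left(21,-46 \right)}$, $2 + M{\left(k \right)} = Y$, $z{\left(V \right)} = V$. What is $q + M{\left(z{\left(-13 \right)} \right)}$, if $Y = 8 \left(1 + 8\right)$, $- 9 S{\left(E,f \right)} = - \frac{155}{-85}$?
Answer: $- \frac{713561}{153} \approx -4663.8$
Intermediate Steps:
$S{\left(E,f \right)} = - \frac{31}{153}$ ($S{\left(E,f \right)} = - \frac{\left(-155\right) \frac{1}{-85}}{9} = - \frac{\left(-155\right) \left(- \frac{1}{85}\right)}{9} = \left(- \frac{1}{9}\right) \frac{31}{17} = - \frac{31}{153}$)
$Y = 72$ ($Y = 8 \cdot 9 = 72$)
$M{\left(k \right)} = 70$ ($M{\left(k \right)} = -2 + 72 = 70$)
$q = - \frac{724271}{153}$ ($q = -4734 - - \frac{31}{153} = -4734 + \frac{31}{153} = - \frac{724271}{153} \approx -4733.8$)
$q + M{\left(z{\left(-13 \right)} \right)} = - \frac{724271}{153} + 70 = - \frac{713561}{153}$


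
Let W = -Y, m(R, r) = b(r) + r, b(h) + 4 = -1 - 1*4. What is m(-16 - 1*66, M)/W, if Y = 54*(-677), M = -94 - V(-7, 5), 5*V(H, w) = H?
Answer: -254/91395 ≈ -0.0027791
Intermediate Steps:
V(H, w) = H/5
b(h) = -9 (b(h) = -4 + (-1 - 1*4) = -4 + (-1 - 4) = -4 - 5 = -9)
M = -463/5 (M = -94 - (-7)/5 = -94 - 1*(-7/5) = -94 + 7/5 = -463/5 ≈ -92.600)
Y = -36558
m(R, r) = -9 + r
W = 36558 (W = -1*(-36558) = 36558)
m(-16 - 1*66, M)/W = (-9 - 463/5)/36558 = -508/5*1/36558 = -254/91395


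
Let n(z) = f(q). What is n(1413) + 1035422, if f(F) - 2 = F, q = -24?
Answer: 1035400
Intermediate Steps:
f(F) = 2 + F
n(z) = -22 (n(z) = 2 - 24 = -22)
n(1413) + 1035422 = -22 + 1035422 = 1035400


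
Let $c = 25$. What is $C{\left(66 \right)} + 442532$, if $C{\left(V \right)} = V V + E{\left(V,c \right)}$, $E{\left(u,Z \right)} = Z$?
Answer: $446913$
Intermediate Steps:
$C{\left(V \right)} = 25 + V^{2}$ ($C{\left(V \right)} = V V + 25 = V^{2} + 25 = 25 + V^{2}$)
$C{\left(66 \right)} + 442532 = \left(25 + 66^{2}\right) + 442532 = \left(25 + 4356\right) + 442532 = 4381 + 442532 = 446913$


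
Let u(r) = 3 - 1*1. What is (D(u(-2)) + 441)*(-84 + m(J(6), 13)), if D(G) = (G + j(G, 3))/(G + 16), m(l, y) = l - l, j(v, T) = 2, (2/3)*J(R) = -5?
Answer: -111188/3 ≈ -37063.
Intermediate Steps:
J(R) = -15/2 (J(R) = (3/2)*(-5) = -15/2)
u(r) = 2 (u(r) = 3 - 1 = 2)
m(l, y) = 0
D(G) = (2 + G)/(16 + G) (D(G) = (G + 2)/(G + 16) = (2 + G)/(16 + G))
(D(u(-2)) + 441)*(-84 + m(J(6), 13)) = ((2 + 2)/(16 + 2) + 441)*(-84 + 0) = (4/18 + 441)*(-84) = ((1/18)*4 + 441)*(-84) = (2/9 + 441)*(-84) = (3971/9)*(-84) = -111188/3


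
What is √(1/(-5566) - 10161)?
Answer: I*√2601581842/506 ≈ 100.8*I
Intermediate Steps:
√(1/(-5566) - 10161) = √(-1/5566 - 10161) = √(-56556127/5566) = I*√2601581842/506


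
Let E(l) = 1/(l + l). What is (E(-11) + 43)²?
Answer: 893025/484 ≈ 1845.1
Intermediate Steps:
E(l) = 1/(2*l)
(E(-11) + 43)² = ((½)/(-11) + 43)² = ((½)*(-1/11) + 43)² = (-1/22 + 43)² = (945/22)² = 893025/484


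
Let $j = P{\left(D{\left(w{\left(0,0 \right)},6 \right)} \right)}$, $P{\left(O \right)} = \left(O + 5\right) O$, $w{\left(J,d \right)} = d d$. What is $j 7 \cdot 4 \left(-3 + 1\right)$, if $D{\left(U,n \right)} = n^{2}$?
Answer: $-82656$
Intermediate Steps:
$w{\left(J,d \right)} = d^{2}$
$P{\left(O \right)} = O \left(5 + O\right)$ ($P{\left(O \right)} = \left(5 + O\right) O = O \left(5 + O\right)$)
$j = 1476$ ($j = 6^{2} \left(5 + 6^{2}\right) = 36 \left(5 + 36\right) = 36 \cdot 41 = 1476$)
$j 7 \cdot 4 \left(-3 + 1\right) = 1476 \cdot 7 \cdot 4 \left(-3 + 1\right) = 10332 \cdot 4 \left(-2\right) = 10332 \left(-8\right) = -82656$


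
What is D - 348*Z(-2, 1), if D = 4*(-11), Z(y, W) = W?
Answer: -392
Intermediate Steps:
D = -44
D - 348*Z(-2, 1) = -44 - 348*1 = -44 - 348 = -392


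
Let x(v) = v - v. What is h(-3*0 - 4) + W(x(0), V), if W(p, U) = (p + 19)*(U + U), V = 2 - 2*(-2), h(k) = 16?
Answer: 244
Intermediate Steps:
V = 6 (V = 2 + 4 = 6)
x(v) = 0
W(p, U) = 2*U*(19 + p) (W(p, U) = (19 + p)*(2*U) = 2*U*(19 + p))
h(-3*0 - 4) + W(x(0), V) = 16 + 2*6*(19 + 0) = 16 + 2*6*19 = 16 + 228 = 244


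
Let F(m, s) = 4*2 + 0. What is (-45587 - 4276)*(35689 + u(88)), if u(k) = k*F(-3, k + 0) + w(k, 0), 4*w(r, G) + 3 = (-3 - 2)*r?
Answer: -7236567327/4 ≈ -1.8091e+9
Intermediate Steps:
w(r, G) = -¾ - 5*r/4 (w(r, G) = -¾ + ((-3 - 2)*r)/4 = -¾ + (-5*r)/4 = -¾ - 5*r/4)
F(m, s) = 8 (F(m, s) = 8 + 0 = 8)
u(k) = -¾ + 27*k/4 (u(k) = k*8 + (-¾ - 5*k/4) = 8*k + (-¾ - 5*k/4) = -¾ + 27*k/4)
(-45587 - 4276)*(35689 + u(88)) = (-45587 - 4276)*(35689 + (-¾ + (27/4)*88)) = -49863*(35689 + (-¾ + 594)) = -49863*(35689 + 2373/4) = -49863*145129/4 = -7236567327/4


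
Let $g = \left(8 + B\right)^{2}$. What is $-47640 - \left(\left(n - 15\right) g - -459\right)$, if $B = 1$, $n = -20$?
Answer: $-45264$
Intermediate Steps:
$g = 81$ ($g = \left(8 + 1\right)^{2} = 9^{2} = 81$)
$-47640 - \left(\left(n - 15\right) g - -459\right) = -47640 - \left(\left(-20 - 15\right) 81 - -459\right) = -47640 - \left(\left(-35\right) 81 + 459\right) = -47640 - \left(-2835 + 459\right) = -47640 - -2376 = -47640 + 2376 = -45264$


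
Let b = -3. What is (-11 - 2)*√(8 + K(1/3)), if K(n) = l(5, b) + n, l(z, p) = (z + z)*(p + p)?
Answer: -13*I*√465/3 ≈ -93.443*I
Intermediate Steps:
l(z, p) = 4*p*z (l(z, p) = (2*z)*(2*p) = 4*p*z)
K(n) = -60 + n (K(n) = 4*(-3)*5 + n = -60 + n)
(-11 - 2)*√(8 + K(1/3)) = (-11 - 2)*√(8 + (-60 + 1/3)) = -13*√(8 + (-60 + ⅓)) = -13*√(8 - 179/3) = -13*I*√465/3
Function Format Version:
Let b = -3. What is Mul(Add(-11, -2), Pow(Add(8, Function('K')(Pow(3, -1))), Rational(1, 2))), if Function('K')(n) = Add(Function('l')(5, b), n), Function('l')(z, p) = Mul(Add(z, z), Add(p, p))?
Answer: Mul(Rational(-13, 3), I, Pow(465, Rational(1, 2))) ≈ Mul(-93.443, I)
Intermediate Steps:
Function('l')(z, p) = Mul(4, p, z) (Function('l')(z, p) = Mul(Mul(2, z), Mul(2, p)) = Mul(4, p, z))
Function('K')(n) = Add(-60, n) (Function('K')(n) = Add(Mul(4, -3, 5), n) = Add(-60, n))
Mul(Add(-11, -2), Pow(Add(8, Function('K')(Pow(3, -1))), Rational(1, 2))) = Mul(Add(-11, -2), Pow(Add(8, Add(-60, Pow(3, -1))), Rational(1, 2))) = Mul(-13, Pow(Add(8, Add(-60, Rational(1, 3))), Rational(1, 2))) = Mul(-13, Pow(Add(8, Rational(-179, 3)), Rational(1, 2))) = Mul(-13, Pow(Rational(-155, 3), Rational(1, 2))) = Mul(-13, Mul(Rational(1, 3), I, Pow(465, Rational(1, 2)))) = Mul(Rational(-13, 3), I, Pow(465, Rational(1, 2)))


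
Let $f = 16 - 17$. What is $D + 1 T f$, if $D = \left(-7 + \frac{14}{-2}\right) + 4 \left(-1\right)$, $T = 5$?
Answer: $-23$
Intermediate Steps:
$f = -1$ ($f = 16 - 17 = -1$)
$D = -18$ ($D = \left(-7 + 14 \left(- \frac{1}{2}\right)\right) - 4 = \left(-7 - 7\right) - 4 = -14 - 4 = -18$)
$D + 1 T f = -18 + 1 \cdot 5 \left(-1\right) = -18 + 5 \left(-1\right) = -18 - 5 = -23$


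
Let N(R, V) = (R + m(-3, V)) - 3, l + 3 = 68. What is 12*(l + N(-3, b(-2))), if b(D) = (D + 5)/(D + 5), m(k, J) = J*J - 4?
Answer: 672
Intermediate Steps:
l = 65 (l = -3 + 68 = 65)
m(k, J) = -4 + J² (m(k, J) = J² - 4 = -4 + J²)
b(D) = 1 (b(D) = (5 + D)/(5 + D) = 1)
N(R, V) = -7 + R + V² (N(R, V) = (R + (-4 + V²)) - 3 = (-4 + R + V²) - 3 = -7 + R + V²)
12*(l + N(-3, b(-2))) = 12*(65 + (-7 - 3 + 1²)) = 12*(65 + (-7 - 3 + 1)) = 12*(65 - 9) = 12*56 = 672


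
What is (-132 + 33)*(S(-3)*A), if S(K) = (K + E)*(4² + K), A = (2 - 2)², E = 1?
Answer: 0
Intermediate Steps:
A = 0 (A = 0² = 0)
S(K) = (1 + K)*(16 + K) (S(K) = (K + 1)*(4² + K) = (1 + K)*(16 + K))
(-132 + 33)*(S(-3)*A) = (-132 + 33)*((16 + (-3)² + 17*(-3))*0) = -99*(16 + 9 - 51)*0 = -(-2574)*0 = -99*0 = 0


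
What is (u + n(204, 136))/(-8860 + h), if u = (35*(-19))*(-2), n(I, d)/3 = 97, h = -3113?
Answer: -1621/11973 ≈ -0.13539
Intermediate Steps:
n(I, d) = 291 (n(I, d) = 3*97 = 291)
u = 1330 (u = -665*(-2) = 1330)
(u + n(204, 136))/(-8860 + h) = (1330 + 291)/(-8860 - 3113) = 1621/(-11973) = 1621*(-1/11973) = -1621/11973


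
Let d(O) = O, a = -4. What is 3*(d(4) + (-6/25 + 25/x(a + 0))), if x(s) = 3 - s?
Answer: 3849/175 ≈ 21.994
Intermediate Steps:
3*(d(4) + (-6/25 + 25/x(a + 0))) = 3*(4 + (-6/25 + 25/(3 - (-4 + 0)))) = 3*(4 + (-6*1/25 + 25/(3 - 1*(-4)))) = 3*(4 + (-6/25 + 25/(3 + 4))) = 3*(4 + (-6/25 + 25/7)) = 3*(4 + 583/175) = 3*(1283/175) = 3849/175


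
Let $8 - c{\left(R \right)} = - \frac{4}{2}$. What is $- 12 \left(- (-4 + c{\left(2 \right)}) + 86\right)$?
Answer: $-960$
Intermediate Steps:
$c{\left(R \right)} = 10$ ($c{\left(R \right)} = 8 - - \frac{4}{2} = 8 - \left(-4\right) \frac{1}{2} = 8 - -2 = 8 + 2 = 10$)
$- 12 \left(- (-4 + c{\left(2 \right)}) + 86\right) = - 12 \left(- (-4 + 10) + 86\right) = - 12 \left(\left(-1\right) 6 + 86\right) = - 12 \left(-6 + 86\right) = \left(-12\right) 80 = -960$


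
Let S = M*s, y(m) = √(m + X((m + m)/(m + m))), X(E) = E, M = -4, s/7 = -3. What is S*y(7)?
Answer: 168*√2 ≈ 237.59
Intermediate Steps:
s = -21 (s = 7*(-3) = -21)
y(m) = √(1 + m) (y(m) = √(m + (m + m)/(m + m)) = √(m + (2*m)/((2*m))) = √(m + (2*m)*(1/(2*m))) = √(m + 1) = √(1 + m))
S = 84 (S = -4*(-21) = 84)
S*y(7) = 84*√(1 + 7) = 84*√8 = 84*(2*√2) = 168*√2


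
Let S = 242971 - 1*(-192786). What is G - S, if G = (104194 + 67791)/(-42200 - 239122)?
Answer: -122588202739/281322 ≈ -4.3576e+5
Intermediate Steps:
G = -171985/281322 (G = 171985/(-281322) = 171985*(-1/281322) = -171985/281322 ≈ -0.61135)
S = 435757 (S = 242971 + 192786 = 435757)
G - S = -171985/281322 - 1*435757 = -171985/281322 - 435757 = -122588202739/281322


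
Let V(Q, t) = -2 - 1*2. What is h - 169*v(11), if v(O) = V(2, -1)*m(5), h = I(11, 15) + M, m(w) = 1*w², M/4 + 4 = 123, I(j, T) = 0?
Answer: 17376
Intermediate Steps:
V(Q, t) = -4 (V(Q, t) = -2 - 2 = -4)
M = 476 (M = -16 + 4*123 = -16 + 492 = 476)
m(w) = w²
h = 476 (h = 0 + 476 = 476)
v(O) = -100 (v(O) = -4*5² = -4*25 = -100)
h - 169*v(11) = 476 - 169*(-100) = 476 + 16900 = 17376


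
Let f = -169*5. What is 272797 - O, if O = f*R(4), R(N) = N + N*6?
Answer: 296457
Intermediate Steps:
R(N) = 7*N (R(N) = N + 6*N = 7*N)
f = -845
O = -23660 (O = -5915*4 = -845*28 = -23660)
272797 - O = 272797 - 1*(-23660) = 272797 + 23660 = 296457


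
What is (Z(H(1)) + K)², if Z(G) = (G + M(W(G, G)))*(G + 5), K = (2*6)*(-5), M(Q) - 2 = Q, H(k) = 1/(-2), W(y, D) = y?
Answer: 12321/4 ≈ 3080.3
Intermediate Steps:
H(k) = -½
M(Q) = 2 + Q
K = -60 (K = 12*(-5) = -60)
Z(G) = (2 + 2*G)*(5 + G) (Z(G) = (G + (2 + G))*(G + 5) = (2 + 2*G)*(5 + G))
(Z(H(1)) + K)² = ((10 + 2*(-½)² + 12*(-½)) - 60)² = ((10 + 2*(¼) - 6) - 60)² = ((10 + ½ - 6) - 60)² = (9/2 - 60)² = (-111/2)² = 12321/4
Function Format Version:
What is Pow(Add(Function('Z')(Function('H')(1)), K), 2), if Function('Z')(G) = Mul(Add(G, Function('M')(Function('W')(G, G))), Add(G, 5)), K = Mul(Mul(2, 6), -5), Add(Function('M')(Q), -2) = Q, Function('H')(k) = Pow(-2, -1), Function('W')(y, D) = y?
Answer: Rational(12321, 4) ≈ 3080.3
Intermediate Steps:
Function('H')(k) = Rational(-1, 2)
Function('M')(Q) = Add(2, Q)
K = -60 (K = Mul(12, -5) = -60)
Function('Z')(G) = Mul(Add(2, Mul(2, G)), Add(5, G)) (Function('Z')(G) = Mul(Add(G, Add(2, G)), Add(G, 5)) = Mul(Add(2, Mul(2, G)), Add(5, G)))
Pow(Add(Function('Z')(Function('H')(1)), K), 2) = Pow(Add(Add(10, Mul(2, Pow(Rational(-1, 2), 2)), Mul(12, Rational(-1, 2))), -60), 2) = Pow(Add(Add(10, Mul(2, Rational(1, 4)), -6), -60), 2) = Pow(Add(Add(10, Rational(1, 2), -6), -60), 2) = Pow(Add(Rational(9, 2), -60), 2) = Pow(Rational(-111, 2), 2) = Rational(12321, 4)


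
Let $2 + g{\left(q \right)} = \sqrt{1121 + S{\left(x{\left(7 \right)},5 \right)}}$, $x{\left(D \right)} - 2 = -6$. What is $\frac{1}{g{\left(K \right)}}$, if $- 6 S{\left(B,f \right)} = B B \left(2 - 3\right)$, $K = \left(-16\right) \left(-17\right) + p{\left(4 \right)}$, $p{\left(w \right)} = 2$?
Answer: $\frac{6}{3359} + \frac{\sqrt{10113}}{3359} \approx 0.031725$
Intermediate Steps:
$x{\left(D \right)} = -4$ ($x{\left(D \right)} = 2 - 6 = -4$)
$K = 274$ ($K = \left(-16\right) \left(-17\right) + 2 = 272 + 2 = 274$)
$S{\left(B,f \right)} = \frac{B^{2}}{6}$ ($S{\left(B,f \right)} = - \frac{B B \left(2 - 3\right)}{6} = - \frac{B B \left(-1\right)}{6} = - \frac{B \left(- B\right)}{6} = - \frac{\left(-1\right) B^{2}}{6} = \frac{B^{2}}{6}$)
$g{\left(q \right)} = -2 + \frac{\sqrt{10113}}{3}$ ($g{\left(q \right)} = -2 + \sqrt{1121 + \frac{\left(-4\right)^{2}}{6}} = -2 + \sqrt{1121 + \frac{1}{6} \cdot 16} = -2 + \sqrt{1121 + \frac{8}{3}} = -2 + \sqrt{\frac{3371}{3}} = -2 + \frac{\sqrt{10113}}{3}$)
$\frac{1}{g{\left(K \right)}} = \frac{1}{-2 + \frac{\sqrt{10113}}{3}}$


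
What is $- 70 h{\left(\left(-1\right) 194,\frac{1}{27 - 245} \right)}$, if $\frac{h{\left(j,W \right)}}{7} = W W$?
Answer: $- \frac{245}{23762} \approx -0.010311$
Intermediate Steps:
$h{\left(j,W \right)} = 7 W^{2}$ ($h{\left(j,W \right)} = 7 W W = 7 W^{2}$)
$- 70 h{\left(\left(-1\right) 194,\frac{1}{27 - 245} \right)} = - 70 \cdot 7 \left(\frac{1}{27 - 245}\right)^{2} = - 70 \cdot 7 \left(\frac{1}{-218}\right)^{2} = - 70 \cdot 7 \left(- \frac{1}{218}\right)^{2} = - 70 \cdot 7 \cdot \frac{1}{47524} = \left(-70\right) \frac{7}{47524} = - \frac{245}{23762}$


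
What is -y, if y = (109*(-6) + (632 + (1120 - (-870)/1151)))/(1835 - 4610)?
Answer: 421556/1064675 ≈ 0.39595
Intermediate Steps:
y = -421556/1064675 (y = (-654 + (632 + (1120 - (-870)/1151)))/(-2775) = (-654 + (632 + (1120 - 1*(-870/1151))))*(-1/2775) = (-654 + (632 + (1120 + 870/1151)))*(-1/2775) = (-654 + (632 + 1289990/1151))*(-1/2775) = (-654 + 2017422/1151)*(-1/2775) = (1264668/1151)*(-1/2775) = -421556/1064675 ≈ -0.39595)
-y = -1*(-421556/1064675) = 421556/1064675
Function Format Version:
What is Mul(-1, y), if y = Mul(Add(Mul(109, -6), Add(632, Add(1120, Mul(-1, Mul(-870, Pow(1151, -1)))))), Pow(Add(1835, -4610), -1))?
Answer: Rational(421556, 1064675) ≈ 0.39595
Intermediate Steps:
y = Rational(-421556, 1064675) (y = Mul(Add(-654, Add(632, Add(1120, Mul(-1, Mul(-870, Rational(1, 1151)))))), Pow(-2775, -1)) = Mul(Add(-654, Add(632, Add(1120, Mul(-1, Rational(-870, 1151))))), Rational(-1, 2775)) = Mul(Add(-654, Add(632, Add(1120, Rational(870, 1151)))), Rational(-1, 2775)) = Mul(Add(-654, Add(632, Rational(1289990, 1151))), Rational(-1, 2775)) = Mul(Add(-654, Rational(2017422, 1151)), Rational(-1, 2775)) = Mul(Rational(1264668, 1151), Rational(-1, 2775)) = Rational(-421556, 1064675) ≈ -0.39595)
Mul(-1, y) = Mul(-1, Rational(-421556, 1064675)) = Rational(421556, 1064675)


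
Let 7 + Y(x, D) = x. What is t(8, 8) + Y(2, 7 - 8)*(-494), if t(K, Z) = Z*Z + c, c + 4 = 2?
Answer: 2532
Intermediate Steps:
c = -2 (c = -4 + 2 = -2)
t(K, Z) = -2 + Z**2 (t(K, Z) = Z*Z - 2 = Z**2 - 2 = -2 + Z**2)
Y(x, D) = -7 + x
t(8, 8) + Y(2, 7 - 8)*(-494) = (-2 + 8**2) + (-7 + 2)*(-494) = (-2 + 64) - 5*(-494) = 62 + 2470 = 2532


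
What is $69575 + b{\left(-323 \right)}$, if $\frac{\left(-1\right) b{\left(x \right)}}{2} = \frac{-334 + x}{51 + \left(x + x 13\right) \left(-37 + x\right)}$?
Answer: $\frac{37755361213}{542657} \approx 69575.0$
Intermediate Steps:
$b{\left(x \right)} = - \frac{2 \left(-334 + x\right)}{51 + 14 x \left(-37 + x\right)}$ ($b{\left(x \right)} = - 2 \frac{-334 + x}{51 + \left(x + x 13\right) \left(-37 + x\right)} = - 2 \frac{-334 + x}{51 + \left(x + 13 x\right) \left(-37 + x\right)} = - 2 \frac{-334 + x}{51 + 14 x \left(-37 + x\right)} = - \frac{2 \left(-334 + x\right)}{51 + 14 x \left(-37 + x\right)}$)
$69575 + b{\left(-323 \right)} = 69575 + \frac{2 \left(334 - -323\right)}{51 - -167314 + 14 \left(-323\right)^{2}} = 69575 + \frac{2 \left(334 + 323\right)}{51 + 167314 + 14 \cdot 104329} = 69575 + 2 \frac{1}{51 + 167314 + 1460606} \cdot 657 = 69575 + 2 \cdot \frac{1}{1627971} \cdot 657 = 69575 + \frac{438}{542657} = \frac{37755361213}{542657}$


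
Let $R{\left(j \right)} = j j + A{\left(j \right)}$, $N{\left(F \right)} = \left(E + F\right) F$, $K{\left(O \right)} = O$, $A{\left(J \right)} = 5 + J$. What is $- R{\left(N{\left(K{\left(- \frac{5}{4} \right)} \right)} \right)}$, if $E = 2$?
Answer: $- \frac{1265}{256} \approx -4.9414$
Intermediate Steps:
$N{\left(F \right)} = F \left(2 + F\right)$ ($N{\left(F \right)} = \left(2 + F\right) F = F \left(2 + F\right)$)
$R{\left(j \right)} = 5 + j + j^{2}$ ($R{\left(j \right)} = j j + \left(5 + j\right) = j^{2} + \left(5 + j\right) = 5 + j + j^{2}$)
$- R{\left(N{\left(K{\left(- \frac{5}{4} \right)} \right)} \right)} = - (5 + - \frac{5}{4} \left(2 - \frac{5}{4}\right) + \left(- \frac{5}{4} \left(2 - \frac{5}{4}\right)\right)^{2}) = - (5 + \left(-5\right) \frac{1}{4} \left(2 - \frac{5}{4}\right) + \left(\left(-5\right) \frac{1}{4} \left(2 - \frac{5}{4}\right)\right)^{2}) = - (5 - \frac{5 \left(2 - \frac{5}{4}\right)}{4} + \left(- \frac{5 \left(2 - \frac{5}{4}\right)}{4}\right)^{2}) = - (5 - \frac{15}{16} + \left(\left(- \frac{5}{4}\right) \frac{3}{4}\right)^{2}) = - (5 - \frac{15}{16} + \left(- \frac{15}{16}\right)^{2}) = - (5 - \frac{15}{16} + \frac{225}{256}) = \left(-1\right) \frac{1265}{256} = - \frac{1265}{256}$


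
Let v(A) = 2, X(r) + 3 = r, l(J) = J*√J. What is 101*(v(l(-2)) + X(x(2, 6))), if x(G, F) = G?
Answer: 101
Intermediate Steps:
l(J) = J^(3/2)
X(r) = -3 + r
101*(v(l(-2)) + X(x(2, 6))) = 101*(2 + (-3 + 2)) = 101*(2 - 1) = 101*1 = 101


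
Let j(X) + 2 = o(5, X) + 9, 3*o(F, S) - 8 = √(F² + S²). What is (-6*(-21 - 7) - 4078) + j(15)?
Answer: -11701/3 + 5*√10/3 ≈ -3895.1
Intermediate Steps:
o(F, S) = 8/3 + √(F² + S²)/3
j(X) = 29/3 + √(25 + X²)/3 (j(X) = -2 + ((8/3 + √(5² + X²)/3) + 9) = -2 + ((8/3 + √(25 + X²)/3) + 9) = -2 + (35/3 + √(25 + X²)/3) = 29/3 + √(25 + X²)/3)
(-6*(-21 - 7) - 4078) + j(15) = (-6*(-21 - 7) - 4078) + (29/3 + √(25 + 15²)/3) = (-6*(-28) - 4078) + (29/3 + √(25 + 225)/3) = (168 - 4078) + (29/3 + √250/3) = -3910 + (29/3 + (5*√10)/3) = -3910 + (29/3 + 5*√10/3) = -11701/3 + 5*√10/3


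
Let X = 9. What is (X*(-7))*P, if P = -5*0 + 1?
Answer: -63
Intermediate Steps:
P = 1 (P = 0 + 1 = 1)
(X*(-7))*P = (9*(-7))*1 = -63*1 = -63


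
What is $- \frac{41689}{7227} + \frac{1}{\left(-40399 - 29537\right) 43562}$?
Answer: $- \frac{42335902556425}{7339143845088} \approx -5.7685$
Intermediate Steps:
$- \frac{41689}{7227} + \frac{1}{\left(-40399 - 29537\right) 43562} = \left(-41689\right) \frac{1}{7227} + \frac{1}{-69936} \cdot \frac{1}{43562} = - \frac{41689}{7227} - \frac{1}{3046552032} = - \frac{42335902556425}{7339143845088}$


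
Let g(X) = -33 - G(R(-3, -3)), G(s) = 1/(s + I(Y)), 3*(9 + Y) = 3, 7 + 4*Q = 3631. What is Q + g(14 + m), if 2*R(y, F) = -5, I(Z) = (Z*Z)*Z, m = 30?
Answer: 898319/1029 ≈ 873.00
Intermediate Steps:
Q = 906 (Q = -7/4 + (¼)*3631 = -7/4 + 3631/4 = 906)
Y = -8 (Y = -9 + (⅓)*3 = -9 + 1 = -8)
I(Z) = Z³ (I(Z) = Z²*Z = Z³)
R(y, F) = -5/2 (R(y, F) = (½)*(-5) = -5/2)
G(s) = 1/(-512 + s) (G(s) = 1/(s + (-8)³) = 1/(s - 512) = 1/(-512 + s))
g(X) = -33955/1029 (g(X) = -33 - 1/(-512 - 5/2) = -33 - 1/(-1029/2) = -33 - 1*(-2/1029) = -33 + 2/1029 = -33955/1029)
Q + g(14 + m) = 906 - 33955/1029 = 898319/1029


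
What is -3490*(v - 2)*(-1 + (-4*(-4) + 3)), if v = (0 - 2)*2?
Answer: 376920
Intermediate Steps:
v = -4 (v = -2*2 = -4)
-3490*(v - 2)*(-1 + (-4*(-4) + 3)) = -3490*(-4 - 2)*(-1 + (-4*(-4) + 3)) = -(-20940)*(-1 + (16 + 3)) = -(-20940)*(-1 + 19) = -(-20940)*18 = -3490*(-108) = 376920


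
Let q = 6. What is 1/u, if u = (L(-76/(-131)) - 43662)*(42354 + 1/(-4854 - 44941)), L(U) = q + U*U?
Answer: -170906399/316004558985657272 ≈ -5.4083e-10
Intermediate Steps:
L(U) = 6 + U**2 (L(U) = 6 + U*U = 6 + U**2)
u = -316004558985657272/170906399 (u = ((6 + (-76/(-131))**2) - 43662)*(42354 + 1/(-4854 - 44941)) = ((6 + (-76*(-1/131))**2) - 43662)*(42354 + 1/(-49795)) = ((6 + (76/131)**2) - 43662)*(42354 - 1/49795) = ((6 + 5776/17161) - 43662)*(2109017429/49795) = (108742/17161 - 43662)*(2109017429/49795) = -749174840/17161*2109017429/49795 = -316004558985657272/170906399 ≈ -1.8490e+9)
1/u = 1/(-316004558985657272/170906399) = -170906399/316004558985657272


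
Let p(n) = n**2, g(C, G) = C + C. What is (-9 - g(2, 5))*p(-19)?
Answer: -4693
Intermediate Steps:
g(C, G) = 2*C
(-9 - g(2, 5))*p(-19) = (-9 - 2*2)*(-19)**2 = (-9 - 1*4)*361 = (-9 - 4)*361 = -13*361 = -4693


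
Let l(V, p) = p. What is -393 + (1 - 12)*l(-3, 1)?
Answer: -404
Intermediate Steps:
-393 + (1 - 12)*l(-3, 1) = -393 + (1 - 12)*1 = -393 - 11*1 = -393 - 11 = -404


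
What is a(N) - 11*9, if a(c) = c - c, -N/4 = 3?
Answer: -99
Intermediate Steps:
N = -12 (N = -4*3 = -12)
a(c) = 0
a(N) - 11*9 = 0 - 11*9 = 0 - 99 = -99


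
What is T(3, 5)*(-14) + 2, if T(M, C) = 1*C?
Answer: -68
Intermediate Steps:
T(M, C) = C
T(3, 5)*(-14) + 2 = 5*(-14) + 2 = -70 + 2 = -68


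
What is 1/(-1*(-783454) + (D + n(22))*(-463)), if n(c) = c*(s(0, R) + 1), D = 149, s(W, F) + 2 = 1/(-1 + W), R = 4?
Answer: 1/734839 ≈ 1.3608e-6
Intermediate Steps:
s(W, F) = -2 + 1/(-1 + W)
n(c) = -2*c (n(c) = c*((3 - 2*0)/(-1 + 0) + 1) = c*((3 + 0)/(-1) + 1) = c*(-1*3 + 1) = c*(-3 + 1) = c*(-2) = -2*c)
1/(-1*(-783454) + (D + n(22))*(-463)) = 1/(-1*(-783454) + (149 - 2*22)*(-463)) = 1/(783454 + (149 - 44)*(-463)) = 1/(783454 + 105*(-463)) = 1/(783454 - 48615) = 1/734839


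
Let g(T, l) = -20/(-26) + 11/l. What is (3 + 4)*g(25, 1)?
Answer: 1071/13 ≈ 82.385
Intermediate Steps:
g(T, l) = 10/13 + 11/l (g(T, l) = -20*(-1/26) + 11/l = 10/13 + 11/l)
(3 + 4)*g(25, 1) = (3 + 4)*(10/13 + 11/1) = 7*(10/13 + 11*1) = 7*(10/13 + 11) = 7*(153/13) = 1071/13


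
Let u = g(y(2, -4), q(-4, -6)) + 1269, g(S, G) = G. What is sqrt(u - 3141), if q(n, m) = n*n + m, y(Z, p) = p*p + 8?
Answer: 7*I*sqrt(38) ≈ 43.151*I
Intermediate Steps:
y(Z, p) = 8 + p**2 (y(Z, p) = p**2 + 8 = 8 + p**2)
q(n, m) = m + n**2 (q(n, m) = n**2 + m = m + n**2)
u = 1279 (u = (-6 + (-4)**2) + 1269 = (-6 + 16) + 1269 = 10 + 1269 = 1279)
sqrt(u - 3141) = sqrt(1279 - 3141) = sqrt(-1862) = 7*I*sqrt(38)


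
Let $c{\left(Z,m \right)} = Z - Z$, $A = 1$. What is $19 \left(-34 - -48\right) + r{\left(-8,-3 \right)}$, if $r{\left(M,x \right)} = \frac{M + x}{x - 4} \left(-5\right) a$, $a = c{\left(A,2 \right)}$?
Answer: $266$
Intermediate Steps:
$c{\left(Z,m \right)} = 0$
$a = 0$
$r{\left(M,x \right)} = 0$ ($r{\left(M,x \right)} = \frac{M + x}{x - 4} \left(-5\right) 0 = \frac{M + x}{-4 + x} \left(-5\right) 0 = - \frac{5 \left(M + x\right)}{-4 + x} 0 = 0$)
$19 \left(-34 - -48\right) + r{\left(-8,-3 \right)} = 19 \left(-34 - -48\right) + 0 = 19 \left(-34 + 48\right) + 0 = 19 \cdot 14 + 0 = 266 + 0 = 266$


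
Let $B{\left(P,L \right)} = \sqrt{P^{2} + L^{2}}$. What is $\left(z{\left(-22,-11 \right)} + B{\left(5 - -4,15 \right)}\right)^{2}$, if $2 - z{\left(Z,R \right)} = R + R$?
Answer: $882 + 144 \sqrt{34} \approx 1721.7$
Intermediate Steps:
$z{\left(Z,R \right)} = 2 - 2 R$ ($z{\left(Z,R \right)} = 2 - \left(R + R\right) = 2 - 2 R$)
$B{\left(P,L \right)} = \sqrt{L^{2} + P^{2}}$
$\left(z{\left(-22,-11 \right)} + B{\left(5 - -4,15 \right)}\right)^{2} = \left(\left(2 - -22\right) + \sqrt{15^{2} + \left(5 - -4\right)^{2}}\right)^{2} = \left(\left(2 + 22\right) + \sqrt{225 + \left(5 + 4\right)^{2}}\right)^{2} = \left(24 + \sqrt{225 + 9^{2}}\right)^{2} = \left(24 + \sqrt{225 + 81}\right)^{2} = \left(24 + \sqrt{306}\right)^{2} = \left(24 + 3 \sqrt{34}\right)^{2}$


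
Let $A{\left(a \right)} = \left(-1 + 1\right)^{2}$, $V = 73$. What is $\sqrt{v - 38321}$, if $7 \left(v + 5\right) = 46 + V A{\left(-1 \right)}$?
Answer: $\frac{6 i \sqrt{52157}}{7} \approx 195.75 i$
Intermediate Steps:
$A{\left(a \right)} = 0$ ($A{\left(a \right)} = 0^{2} = 0$)
$v = \frac{11}{7}$ ($v = -5 + \frac{46 + 73 \cdot 0}{7} = -5 + \frac{46 + 0}{7} = -5 + \frac{1}{7} \cdot 46 = -5 + \frac{46}{7} = \frac{11}{7} \approx 1.5714$)
$\sqrt{v - 38321} = \sqrt{\frac{11}{7} - 38321} = \sqrt{- \frac{268236}{7}} = \frac{6 i \sqrt{52157}}{7}$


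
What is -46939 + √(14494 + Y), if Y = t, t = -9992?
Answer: -46939 + √4502 ≈ -46872.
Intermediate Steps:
Y = -9992
-46939 + √(14494 + Y) = -46939 + √(14494 - 9992) = -46939 + √4502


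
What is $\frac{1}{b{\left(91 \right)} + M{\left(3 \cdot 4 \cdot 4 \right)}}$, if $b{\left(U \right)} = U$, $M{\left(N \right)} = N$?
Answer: $\frac{1}{139} \approx 0.0071942$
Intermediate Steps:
$\frac{1}{b{\left(91 \right)} + M{\left(3 \cdot 4 \cdot 4 \right)}} = \frac{1}{91 + 3 \cdot 4 \cdot 4} = \frac{1}{91 + 12 \cdot 4} = \frac{1}{91 + 48} = \frac{1}{139}$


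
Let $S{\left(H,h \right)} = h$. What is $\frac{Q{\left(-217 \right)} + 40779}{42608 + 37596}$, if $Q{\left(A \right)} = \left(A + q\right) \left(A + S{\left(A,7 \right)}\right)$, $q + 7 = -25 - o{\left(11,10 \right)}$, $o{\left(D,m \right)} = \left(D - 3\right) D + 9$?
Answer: $\frac{113439}{80204} \approx 1.4144$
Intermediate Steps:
$o{\left(D,m \right)} = 9 + D \left(-3 + D\right)$ ($o{\left(D,m \right)} = \left(-3 + D\right) D + 9 = D \left(-3 + D\right) + 9 = 9 + D \left(-3 + D\right)$)
$q = -129$ ($q = -7 - \left(155 - 33\right) = -7 - 122 = -129$)
$Q{\left(A \right)} = \left(-129 + A\right) \left(7 + A\right)$ ($Q{\left(A \right)} = \left(A - 129\right) \left(A + 7\right) = \left(-129 + A\right) \left(7 + A\right)$)
$\frac{Q{\left(-217 \right)} + 40779}{42608 + 37596} = \frac{\left(-903 + \left(-217\right)^{2} - -26474\right) + 40779}{42608 + 37596} = \frac{\left(-903 + 47089 + 26474\right) + 40779}{80204} = \left(72660 + 40779\right) \frac{1}{80204} = 113439 \cdot \frac{1}{80204} = \frac{113439}{80204}$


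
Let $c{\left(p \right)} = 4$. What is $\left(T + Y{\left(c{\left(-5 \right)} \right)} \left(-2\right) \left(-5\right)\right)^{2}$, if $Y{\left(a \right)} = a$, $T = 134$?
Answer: $30276$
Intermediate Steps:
$\left(T + Y{\left(c{\left(-5 \right)} \right)} \left(-2\right) \left(-5\right)\right)^{2} = \left(134 + 4 \left(-2\right) \left(-5\right)\right)^{2} = \left(134 - -40\right)^{2} = \left(134 + 40\right)^{2} = 174^{2} = 30276$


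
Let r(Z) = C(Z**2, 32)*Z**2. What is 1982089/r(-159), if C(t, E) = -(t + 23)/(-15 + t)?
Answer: -8346576779/106618404 ≈ -78.285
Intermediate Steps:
C(t, E) = -(23 + t)/(-15 + t)
r(Z) = Z**2*(-23 - Z**2)/(-15 + Z**2) (r(Z) = ((-23 - Z**2)/(-15 + Z**2))*Z**2 = Z**2*(-23 - Z**2)/(-15 + Z**2))
1982089/r(-159) = 1982089/(((-159)**2*(-23 - 1*(-159)**2)/(-15 + (-159)**2))) = 1982089/((25281*(-23 - 1*25281)/(-15 + 25281))) = 1982089/((25281*(-23 - 25281)/25266)) = 1982089/((25281*(1/25266)*(-25304))) = 1982089/(-106618404/4211) = 1982089*(-4211/106618404) = -8346576779/106618404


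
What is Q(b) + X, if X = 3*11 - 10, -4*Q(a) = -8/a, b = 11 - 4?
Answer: 163/7 ≈ 23.286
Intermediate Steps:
b = 7
Q(a) = 2/a (Q(a) = -(-2)/a = 2/a)
X = 23 (X = 33 - 10 = 23)
Q(b) + X = 2/7 + 23 = 163/7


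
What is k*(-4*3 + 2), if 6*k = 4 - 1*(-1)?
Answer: -25/3 ≈ -8.3333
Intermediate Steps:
k = ⅚ (k = (4 - 1*(-1))/6 = (4 + 1)/6 = (⅙)*5 = ⅚ ≈ 0.83333)
k*(-4*3 + 2) = 5*(-4*3 + 2)/6 = 5*(-12 + 2)/6 = (⅚)*(-10) = -25/3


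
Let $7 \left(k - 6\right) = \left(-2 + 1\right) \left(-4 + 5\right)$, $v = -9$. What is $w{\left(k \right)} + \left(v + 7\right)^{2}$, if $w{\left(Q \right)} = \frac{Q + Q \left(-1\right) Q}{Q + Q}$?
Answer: $\frac{11}{7} \approx 1.5714$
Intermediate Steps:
$k = \frac{41}{7}$ ($k = 6 + \frac{\left(-2 + 1\right) \left(-4 + 5\right)}{7} = 6 + \frac{\left(-1\right) 1}{7} = 6 + \frac{1}{7} \left(-1\right) = 6 - \frac{1}{7} = \frac{41}{7} \approx 5.8571$)
$w{\left(Q \right)} = \frac{Q - Q^{2}}{2 Q}$ ($w{\left(Q \right)} = \frac{Q + - Q Q}{2 Q} = \left(Q - Q^{2}\right) \frac{1}{2 Q} = \frac{Q - Q^{2}}{2 Q}$)
$w{\left(k \right)} + \left(v + 7\right)^{2} = \left(\frac{1}{2} - \frac{41}{14}\right) + \left(-9 + 7\right)^{2} = \left(\frac{1}{2} - \frac{41}{14}\right) + \left(-2\right)^{2} = - \frac{17}{7} + 4 = \frac{11}{7}$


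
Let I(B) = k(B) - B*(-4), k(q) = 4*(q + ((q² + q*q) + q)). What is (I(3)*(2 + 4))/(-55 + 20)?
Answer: -648/35 ≈ -18.514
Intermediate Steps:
k(q) = 8*q + 8*q² (k(q) = 4*(q + ((q² + q²) + q)) = 4*(q + (2*q² + q)) = 4*(q + (q + 2*q²)) = 4*(2*q + 2*q²) = 8*q + 8*q²)
I(B) = 4*B + 8*B*(1 + B) (I(B) = 8*B*(1 + B) - B*(-4) = 8*B*(1 + B) - (-4)*B = 8*B*(1 + B) + 4*B = 4*B + 8*B*(1 + B))
(I(3)*(2 + 4))/(-55 + 20) = ((4*3*(3 + 2*3))*(2 + 4))/(-55 + 20) = ((4*3*(3 + 6))*6)/(-35) = ((4*3*9)*6)*(-1/35) = (108*6)*(-1/35) = 648*(-1/35) = -648/35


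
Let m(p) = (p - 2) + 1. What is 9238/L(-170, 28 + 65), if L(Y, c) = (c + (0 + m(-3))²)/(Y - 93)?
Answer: -2429594/109 ≈ -22290.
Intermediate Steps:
m(p) = -1 + p (m(p) = (-2 + p) + 1 = -1 + p)
L(Y, c) = (16 + c)/(-93 + Y) (L(Y, c) = (c + (0 + (-1 - 3))²)/(Y - 93) = (c + (0 - 4)²)/(-93 + Y) = (c + (-4)²)/(-93 + Y) = (c + 16)/(-93 + Y) = (16 + c)/(-93 + Y))
9238/L(-170, 28 + 65) = 9238/(((16 + (28 + 65))/(-93 - 170))) = 9238/(((16 + 93)/(-263))) = 9238/((-1/263*109)) = 9238/(-109/263) = 9238*(-263/109) = -2429594/109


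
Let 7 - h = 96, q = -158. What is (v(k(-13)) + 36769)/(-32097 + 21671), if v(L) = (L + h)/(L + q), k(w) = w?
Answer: -2095867/594282 ≈ -3.5267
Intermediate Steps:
h = -89 (h = 7 - 1*96 = 7 - 96 = -89)
v(L) = (-89 + L)/(-158 + L) (v(L) = (L - 89)/(L - 158) = (-89 + L)/(-158 + L))
(v(k(-13)) + 36769)/(-32097 + 21671) = ((-89 - 13)/(-158 - 13) + 36769)/(-32097 + 21671) = (-102/(-171) + 36769)/(-10426) = (-1/171*(-102) + 36769)*(-1/10426) = (34/57 + 36769)*(-1/10426) = (2095867/57)*(-1/10426) = -2095867/594282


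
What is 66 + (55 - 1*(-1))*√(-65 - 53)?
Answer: 66 + 56*I*√118 ≈ 66.0 + 608.32*I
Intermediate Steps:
66 + (55 - 1*(-1))*√(-65 - 53) = 66 + (55 + 1)*√(-118) = 66 + 56*(I*√118) = 66 + 56*I*√118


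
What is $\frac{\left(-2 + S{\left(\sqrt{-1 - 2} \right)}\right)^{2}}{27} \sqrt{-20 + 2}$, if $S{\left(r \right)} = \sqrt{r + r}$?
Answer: $\frac{i \sqrt{2} \left(2 - \sqrt{2} \sqrt[4]{3} \sqrt{i}\right)^{2}}{9} \approx 0.28287 - 0.19866 i$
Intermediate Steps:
$S{\left(r \right)} = \sqrt{2} \sqrt{r}$ ($S{\left(r \right)} = \sqrt{2 r} = \sqrt{2} \sqrt{r}$)
$\frac{\left(-2 + S{\left(\sqrt{-1 - 2} \right)}\right)^{2}}{27} \sqrt{-20 + 2} = \frac{\left(-2 + \sqrt{2} \sqrt{\sqrt{-1 - 2}}\right)^{2}}{27} \sqrt{-20 + 2} = \left(-2 + \sqrt{2} \sqrt{\sqrt{-3}}\right)^{2} \cdot \frac{1}{27} \sqrt{-18} = \left(-2 + \sqrt{2} \sqrt{i \sqrt{3}}\right)^{2} \cdot \frac{1}{27} \cdot 3 i \sqrt{2} = \left(-2 + \sqrt{2} \sqrt[4]{3} \sqrt{i}\right)^{2} \cdot \frac{1}{27} \cdot 3 i \sqrt{2} = \frac{\left(-2 + \sqrt{2} \sqrt[4]{3} \sqrt{i}\right)^{2}}{27} \cdot 3 i \sqrt{2} = \frac{i \sqrt{2} \left(-2 + \sqrt{2} \sqrt[4]{3} \sqrt{i}\right)^{2}}{9}$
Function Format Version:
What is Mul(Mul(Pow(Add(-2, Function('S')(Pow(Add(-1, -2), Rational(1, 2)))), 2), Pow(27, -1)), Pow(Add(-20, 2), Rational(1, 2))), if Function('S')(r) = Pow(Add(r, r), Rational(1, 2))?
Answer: Mul(Rational(1, 9), I, Pow(2, Rational(1, 2)), Pow(Add(2, Mul(-1, Pow(2, Rational(1, 2)), Pow(3, Rational(1, 4)), Pow(I, Rational(1, 2)))), 2)) ≈ Add(0.28287, Mul(-0.19866, I))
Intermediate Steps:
Function('S')(r) = Mul(Pow(2, Rational(1, 2)), Pow(r, Rational(1, 2))) (Function('S')(r) = Pow(Mul(2, r), Rational(1, 2)) = Mul(Pow(2, Rational(1, 2)), Pow(r, Rational(1, 2))))
Mul(Mul(Pow(Add(-2, Function('S')(Pow(Add(-1, -2), Rational(1, 2)))), 2), Pow(27, -1)), Pow(Add(-20, 2), Rational(1, 2))) = Mul(Mul(Pow(Add(-2, Mul(Pow(2, Rational(1, 2)), Pow(Pow(Add(-1, -2), Rational(1, 2)), Rational(1, 2)))), 2), Pow(27, -1)), Pow(Add(-20, 2), Rational(1, 2))) = Mul(Mul(Pow(Add(-2, Mul(Pow(2, Rational(1, 2)), Pow(Pow(-3, Rational(1, 2)), Rational(1, 2)))), 2), Rational(1, 27)), Pow(-18, Rational(1, 2))) = Mul(Mul(Pow(Add(-2, Mul(Pow(2, Rational(1, 2)), Pow(Mul(I, Pow(3, Rational(1, 2))), Rational(1, 2)))), 2), Rational(1, 27)), Mul(3, I, Pow(2, Rational(1, 2)))) = Mul(Mul(Pow(Add(-2, Mul(Pow(2, Rational(1, 2)), Mul(Pow(3, Rational(1, 4)), Pow(I, Rational(1, 2))))), 2), Rational(1, 27)), Mul(3, I, Pow(2, Rational(1, 2)))) = Mul(Mul(Pow(Add(-2, Mul(Pow(2, Rational(1, 2)), Pow(3, Rational(1, 4)), Pow(I, Rational(1, 2)))), 2), Rational(1, 27)), Mul(3, I, Pow(2, Rational(1, 2)))) = Mul(Mul(Rational(1, 27), Pow(Add(-2, Mul(Pow(2, Rational(1, 2)), Pow(3, Rational(1, 4)), Pow(I, Rational(1, 2)))), 2)), Mul(3, I, Pow(2, Rational(1, 2)))) = Mul(Rational(1, 9), I, Pow(2, Rational(1, 2)), Pow(Add(-2, Mul(Pow(2, Rational(1, 2)), Pow(3, Rational(1, 4)), Pow(I, Rational(1, 2)))), 2))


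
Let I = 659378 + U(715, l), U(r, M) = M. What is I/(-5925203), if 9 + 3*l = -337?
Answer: -1977788/17775609 ≈ -0.11126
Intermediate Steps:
l = -346/3 (l = -3 + (1/3)*(-337) = -3 - 337/3 = -346/3 ≈ -115.33)
I = 1977788/3 (I = 659378 - 346/3 = 1977788/3 ≈ 6.5926e+5)
I/(-5925203) = (1977788/3)/(-5925203) = (1977788/3)*(-1/5925203) = -1977788/17775609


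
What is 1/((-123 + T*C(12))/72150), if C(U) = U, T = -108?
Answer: -24050/473 ≈ -50.846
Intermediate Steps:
1/((-123 + T*C(12))/72150) = 1/((-123 - 108*12)/72150) = 1/((-123 - 1296)*(1/72150)) = 1/(-1419*1/72150) = 1/(-473/24050) = -24050/473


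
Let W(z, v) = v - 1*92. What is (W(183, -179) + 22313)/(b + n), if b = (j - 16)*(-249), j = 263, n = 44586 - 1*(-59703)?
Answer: 11021/21393 ≈ 0.51517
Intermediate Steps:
W(z, v) = -92 + v (W(z, v) = v - 92 = -92 + v)
n = 104289 (n = 44586 + 59703 = 104289)
b = -61503 (b = (263 - 16)*(-249) = 247*(-249) = -61503)
(W(183, -179) + 22313)/(b + n) = ((-92 - 179) + 22313)/(-61503 + 104289) = (-271 + 22313)/42786 = 22042*(1/42786) = 11021/21393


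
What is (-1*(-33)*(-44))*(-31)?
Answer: 45012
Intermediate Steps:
(-1*(-33)*(-44))*(-31) = (33*(-44))*(-31) = -1452*(-31) = 45012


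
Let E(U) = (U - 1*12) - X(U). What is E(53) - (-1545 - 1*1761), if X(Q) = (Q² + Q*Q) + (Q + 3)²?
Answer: -5407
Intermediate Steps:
X(Q) = (3 + Q)² + 2*Q² (X(Q) = (Q² + Q²) + (3 + Q)² = 2*Q² + (3 + Q)² = (3 + Q)² + 2*Q²)
E(U) = -12 + U - (3 + U)² - 2*U² (E(U) = (U - 1*12) - ((3 + U)² + 2*U²) = (U - 12) + (-(3 + U)² - 2*U²) = (-12 + U) + (-(3 + U)² - 2*U²) = -12 + U - (3 + U)² - 2*U²)
E(53) - (-1545 - 1*1761) = (-21 - 5*53 - 3*53²) - (-1545 - 1*1761) = (-21 - 265 - 3*2809) - (-1545 - 1761) = (-21 - 265 - 8427) - 1*(-3306) = -8713 + 3306 = -5407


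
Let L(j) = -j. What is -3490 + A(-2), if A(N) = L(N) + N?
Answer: -3490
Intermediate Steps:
A(N) = 0 (A(N) = -N + N = 0)
-3490 + A(-2) = -3490 + 0 = -3490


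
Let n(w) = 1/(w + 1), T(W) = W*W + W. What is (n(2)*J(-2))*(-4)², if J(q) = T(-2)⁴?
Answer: 256/3 ≈ 85.333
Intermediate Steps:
T(W) = W + W² (T(W) = W² + W = W + W²)
n(w) = 1/(1 + w)
J(q) = 16 (J(q) = (-2*(1 - 2))⁴ = (-2*(-1))⁴ = 2⁴ = 16)
(n(2)*J(-2))*(-4)² = (16/(1 + 2))*(-4)² = (16/3)*16 = 256/3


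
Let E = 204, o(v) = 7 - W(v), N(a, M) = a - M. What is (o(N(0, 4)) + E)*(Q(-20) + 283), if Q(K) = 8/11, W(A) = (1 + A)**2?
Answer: 630442/11 ≈ 57313.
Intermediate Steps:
o(v) = 7 - (1 + v)**2
Q(K) = 8/11 (Q(K) = 8*(1/11) = 8/11)
(o(N(0, 4)) + E)*(Q(-20) + 283) = ((7 - (1 + (0 - 1*4))**2) + 204)*(8/11 + 283) = ((7 - (1 + (0 - 4))**2) + 204)*(3121/11) = ((7 - (1 - 4)**2) + 204)*(3121/11) = ((7 - 1*(-3)**2) + 204)*(3121/11) = ((7 - 1*9) + 204)*(3121/11) = ((7 - 9) + 204)*(3121/11) = (-2 + 204)*(3121/11) = 202*(3121/11) = 630442/11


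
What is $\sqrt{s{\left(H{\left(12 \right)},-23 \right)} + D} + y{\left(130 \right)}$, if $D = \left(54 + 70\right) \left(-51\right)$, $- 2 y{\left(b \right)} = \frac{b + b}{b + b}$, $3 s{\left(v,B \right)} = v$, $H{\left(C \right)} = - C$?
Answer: $- \frac{1}{2} + 2 i \sqrt{1582} \approx -0.5 + 79.549 i$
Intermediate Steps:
$s{\left(v,B \right)} = \frac{v}{3}$
$y{\left(b \right)} = - \frac{1}{2}$ ($y{\left(b \right)} = - \frac{\left(b + b\right) \frac{1}{b + b}}{2} = - \frac{2 b \frac{1}{2 b}}{2} = \left(- \frac{1}{2}\right) 1 = - \frac{1}{2}$)
$D = -6324$ ($D = 124 \left(-51\right) = -6324$)
$\sqrt{s{\left(H{\left(12 \right)},-23 \right)} + D} + y{\left(130 \right)} = \sqrt{\frac{\left(-1\right) 12}{3} - 6324} - \frac{1}{2} = \sqrt{\frac{1}{3} \left(-12\right) - 6324} - \frac{1}{2} = \sqrt{-4 - 6324} - \frac{1}{2} = \sqrt{-6328} - \frac{1}{2} = 2 i \sqrt{1582} - \frac{1}{2} = - \frac{1}{2} + 2 i \sqrt{1582}$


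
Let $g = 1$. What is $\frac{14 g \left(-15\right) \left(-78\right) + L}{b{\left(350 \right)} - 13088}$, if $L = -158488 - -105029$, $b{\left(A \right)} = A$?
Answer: $\frac{37079}{12738} \approx 2.9109$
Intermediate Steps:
$L = -53459$ ($L = -158488 + 105029 = -53459$)
$\frac{14 g \left(-15\right) \left(-78\right) + L}{b{\left(350 \right)} - 13088} = \frac{14 \cdot 1 \left(-15\right) \left(-78\right) - 53459}{350 - 13088} = \frac{14 \left(-15\right) \left(-78\right) - 53459}{-12738} = \left(\left(-210\right) \left(-78\right) - 53459\right) \left(- \frac{1}{12738}\right) = \left(16380 - 53459\right) \left(- \frac{1}{12738}\right) = \left(-37079\right) \left(- \frac{1}{12738}\right) = \frac{37079}{12738}$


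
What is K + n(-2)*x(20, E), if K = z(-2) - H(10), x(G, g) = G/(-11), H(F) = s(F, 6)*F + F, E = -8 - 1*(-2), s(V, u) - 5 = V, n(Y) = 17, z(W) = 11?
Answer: -1979/11 ≈ -179.91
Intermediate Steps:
s(V, u) = 5 + V
E = -6 (E = -8 + 2 = -6)
H(F) = F + F*(5 + F) (H(F) = (5 + F)*F + F = F*(5 + F) + F = F + F*(5 + F))
x(G, g) = -G/11 (x(G, g) = G*(-1/11) = -G/11)
K = -149 (K = 11 - 10*(6 + 10) = 11 - 10*16 = 11 - 1*160 = 11 - 160 = -149)
K + n(-2)*x(20, E) = -149 + 17*(-1/11*20) = -149 + 17*(-20/11) = -149 - 340/11 = -1979/11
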